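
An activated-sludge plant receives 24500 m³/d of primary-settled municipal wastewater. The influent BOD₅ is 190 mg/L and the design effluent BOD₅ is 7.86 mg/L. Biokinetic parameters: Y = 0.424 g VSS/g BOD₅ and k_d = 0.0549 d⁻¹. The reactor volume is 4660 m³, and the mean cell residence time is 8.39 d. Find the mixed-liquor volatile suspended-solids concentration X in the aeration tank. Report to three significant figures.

From V·X·(1 + k_d·θ_c) = Y·Q·(S₀ − S)·θ_c: X = 0.424 × 24500 × (190 − 7.86) × 8.39 / [4660 × (1 + 0.0549 × 8.39)] = 2332 mg/L.

X ≈ 2330 mg/L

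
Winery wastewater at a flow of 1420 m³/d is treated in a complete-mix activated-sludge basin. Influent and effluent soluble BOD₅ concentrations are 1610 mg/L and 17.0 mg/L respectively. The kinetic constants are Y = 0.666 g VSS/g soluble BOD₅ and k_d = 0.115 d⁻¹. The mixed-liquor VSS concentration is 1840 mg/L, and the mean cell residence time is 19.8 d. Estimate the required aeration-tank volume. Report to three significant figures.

Steady-state biomass mass balance: V·X·(1 + k_d·θ_c) = Y·Q·(S₀ − S)·θ_c, so V = 0.666 × 1420 × (1610 − 17.0) × 19.8 / [1840 × (1 + 0.115 × 19.8)] = 2.98×10^7 / 6030 = 4947 m³.

V ≈ 4950 m³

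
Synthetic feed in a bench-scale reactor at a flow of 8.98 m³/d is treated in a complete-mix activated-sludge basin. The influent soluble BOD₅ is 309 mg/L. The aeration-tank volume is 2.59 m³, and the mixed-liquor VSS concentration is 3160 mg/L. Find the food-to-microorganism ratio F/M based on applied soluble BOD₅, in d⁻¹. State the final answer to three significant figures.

F/M ≈ 0.339 d⁻¹

F/M = applied load / biomass = Q·S₀/(V·X) = 8.98 × 309 / (2.590 × 3160) = 0.3390 d⁻¹.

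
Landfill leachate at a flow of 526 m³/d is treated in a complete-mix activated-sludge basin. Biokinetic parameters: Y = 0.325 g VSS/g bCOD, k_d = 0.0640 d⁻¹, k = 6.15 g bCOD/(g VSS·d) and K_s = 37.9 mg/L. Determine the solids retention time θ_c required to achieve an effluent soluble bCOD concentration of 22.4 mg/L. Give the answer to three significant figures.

Specific growth rate at S = 22.4 mg/L: μ = YkS/(K_s+S) = 0.325·6.15·22.4/(37.9+22.4) = 0.7425 d⁻¹.
1/θ_c = 0.7425 − 0.0640 = 0.6785 d⁻¹, so θ_c = 1.474 d.

θ_c ≈ 1.47 d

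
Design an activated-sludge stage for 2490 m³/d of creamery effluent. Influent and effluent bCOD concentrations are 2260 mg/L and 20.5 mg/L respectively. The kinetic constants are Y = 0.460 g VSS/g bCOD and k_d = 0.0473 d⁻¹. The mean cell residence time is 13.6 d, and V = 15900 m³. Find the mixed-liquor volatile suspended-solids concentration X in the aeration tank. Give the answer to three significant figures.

Solving the biomass balance for X: X = Y Q (S₀−S) θ_c / [V (1+k_d θ_c)] = 0.460 × 2490 × (2260 − 20.5) × 13.6 / [15900 × (1 + 0.0473 × 13.6)] = 1335 mg/L.

X ≈ 1340 mg/L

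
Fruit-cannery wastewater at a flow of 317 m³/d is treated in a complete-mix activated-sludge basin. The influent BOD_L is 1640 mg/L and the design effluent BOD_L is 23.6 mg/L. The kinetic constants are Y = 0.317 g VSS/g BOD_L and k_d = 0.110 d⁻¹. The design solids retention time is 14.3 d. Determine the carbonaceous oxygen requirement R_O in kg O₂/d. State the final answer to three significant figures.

R_O ≈ 423 kg O₂/d

Y_obs = Y / (1 + k_d θ_c) = 0.317 / (1 + 0.110 × 14.3) = 0.317 / 2.573 = 0.1232.
Substrate removed = Q·(S₀ − S) = 317 m³/d × (1640 − 23.6) g/m³ = 5.12×10^5 g/d = 512.4 kg/d.
P_X = Y_obs·Q·(S₀ − S) = 0.1232 × 512.4 = 63.13 kg VSS/d.
R_O = Q·ΔS − 1.42 P_X = 512.4 − 89.64 = 422.8 kg O₂/d.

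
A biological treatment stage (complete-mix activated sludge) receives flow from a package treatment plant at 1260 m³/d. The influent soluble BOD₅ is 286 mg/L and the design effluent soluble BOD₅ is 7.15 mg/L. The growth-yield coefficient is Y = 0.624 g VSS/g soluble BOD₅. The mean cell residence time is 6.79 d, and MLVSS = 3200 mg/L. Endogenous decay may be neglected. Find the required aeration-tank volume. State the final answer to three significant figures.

With k_d = 0 the design equation reduces to V = Y Q (S₀−S) θ_c / X = 0.624 × 1260 × (286 − 7.15) × 6.79 / 3200 = 465.2 m³.

V ≈ 465 m³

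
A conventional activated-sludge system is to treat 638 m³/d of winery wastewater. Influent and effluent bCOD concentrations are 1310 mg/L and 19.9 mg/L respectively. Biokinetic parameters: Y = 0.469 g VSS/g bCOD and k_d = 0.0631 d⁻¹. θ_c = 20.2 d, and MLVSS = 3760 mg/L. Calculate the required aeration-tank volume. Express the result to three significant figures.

Rearranging the biomass balance for a CMAS with decay, V = Y·Q·ΔS·θ_c / [X·(1+k_d θ_c)] = 0.469 × 638 × (1310 − 19.9) × 20.2 / [3760 × (1 + 0.0631 × 20.2)] = 7.8×10^6 / 8553 = 911.7 m³.

V ≈ 912 m³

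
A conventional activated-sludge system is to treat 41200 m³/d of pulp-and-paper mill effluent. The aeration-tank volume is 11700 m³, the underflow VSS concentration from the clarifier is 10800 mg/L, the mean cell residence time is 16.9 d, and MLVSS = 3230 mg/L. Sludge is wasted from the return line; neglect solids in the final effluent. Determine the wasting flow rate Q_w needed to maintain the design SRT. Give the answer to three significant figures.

Wasting from the return line (neglecting effluent solids): Q_w = V·X / (θ_c·X_r) = 11700 × 3230 / (16.9 × 10800) = 207.1 m³/d.

Q_w ≈ 207 m³/d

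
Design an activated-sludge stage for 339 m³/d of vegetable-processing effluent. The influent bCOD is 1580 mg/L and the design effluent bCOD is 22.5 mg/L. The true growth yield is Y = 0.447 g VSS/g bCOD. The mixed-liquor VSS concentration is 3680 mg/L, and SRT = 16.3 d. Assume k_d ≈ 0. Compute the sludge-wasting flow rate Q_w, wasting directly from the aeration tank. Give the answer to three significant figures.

V·X = Y·Q·ΔS·θ_c gives V = 0.447 × 339 × (1580 − 22.5) × 16.3 / 3680 = 1045 m³.
With mixed-liquor wasting, θ_c = V/Q_w, so Q_w = V/θ_c = 1045/16.3 = 64.13 m³/d.

Q_w ≈ 64.1 m³/d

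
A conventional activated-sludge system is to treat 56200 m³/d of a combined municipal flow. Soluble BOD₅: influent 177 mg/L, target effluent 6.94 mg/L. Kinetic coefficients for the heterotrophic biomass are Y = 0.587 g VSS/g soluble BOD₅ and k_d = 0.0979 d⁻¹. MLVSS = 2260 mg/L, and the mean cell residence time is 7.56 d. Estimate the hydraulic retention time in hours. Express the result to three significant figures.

τ ≈ 4.61 h

Steady-state biomass mass balance: V·X·(1 + k_d·θ_c) = Y·Q·(S₀ − S)·θ_c, so V = 0.587 × 56200 × (177 − 6.94) × 7.56 / [2260 × (1 + 0.0979 × 7.56)] = 4.24×10^7 / 3933 = 10785 m³.
τ = V/Q = 10785/56200 = 0.1919 d, or 4.606 h.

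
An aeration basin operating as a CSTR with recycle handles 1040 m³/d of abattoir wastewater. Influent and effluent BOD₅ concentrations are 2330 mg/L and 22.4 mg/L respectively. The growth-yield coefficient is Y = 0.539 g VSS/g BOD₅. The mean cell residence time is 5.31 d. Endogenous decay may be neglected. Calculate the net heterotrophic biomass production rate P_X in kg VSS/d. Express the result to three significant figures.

Since k_d ≈ 0, Y_obs = Y = 0.539 g VSS/g BOD₅.
ΔS = 2330 − 22.4 = 2308 mg/L, so the substrate removal rate is 1040 × 2308/1000 = 2400 kg BOD₅/d.
Biomass produced: P_X = Y_obs·Q·ΔS = 0.5390 × 2400 ≈ 1294 kg VSS/d.

P_X ≈ 1290 kg VSS/d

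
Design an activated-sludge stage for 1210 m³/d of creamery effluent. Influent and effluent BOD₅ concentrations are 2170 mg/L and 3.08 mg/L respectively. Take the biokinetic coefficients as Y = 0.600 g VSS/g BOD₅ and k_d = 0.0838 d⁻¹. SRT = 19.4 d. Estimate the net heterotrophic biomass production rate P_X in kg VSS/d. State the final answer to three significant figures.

P_X ≈ 599 kg VSS/d

The observed yield is Y_obs = Y/(1 + k_d·θ_c) = 0.600 / (1 + 0.0838 × 19.4) = 0.600 / 2.626 = 0.2285 g VSS per g BOD₅ removed.
Q·(S₀ − S) = 1210 × (2170 − 3.08) × 10⁻³ = 2622 kg/d removed.
Net biomass production P_X = Y_obs × Q·(S₀ − S) = 0.2285 × 2622 = 599.1 kg VSS/d.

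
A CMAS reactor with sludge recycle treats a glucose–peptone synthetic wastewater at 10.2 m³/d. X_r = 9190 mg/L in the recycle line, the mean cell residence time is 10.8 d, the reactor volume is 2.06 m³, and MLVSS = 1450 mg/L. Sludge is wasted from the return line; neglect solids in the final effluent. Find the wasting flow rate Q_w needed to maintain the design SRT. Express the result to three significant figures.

θ_c = V·X/(Q_w·X_r) when wasting from the recycle, so Q_w = V·X/(θ_c·X_r) = 2.060 × 1450 / (10.8 × 9190) = 0.03010 m³/d.

Q_w ≈ 0.0301 m³/d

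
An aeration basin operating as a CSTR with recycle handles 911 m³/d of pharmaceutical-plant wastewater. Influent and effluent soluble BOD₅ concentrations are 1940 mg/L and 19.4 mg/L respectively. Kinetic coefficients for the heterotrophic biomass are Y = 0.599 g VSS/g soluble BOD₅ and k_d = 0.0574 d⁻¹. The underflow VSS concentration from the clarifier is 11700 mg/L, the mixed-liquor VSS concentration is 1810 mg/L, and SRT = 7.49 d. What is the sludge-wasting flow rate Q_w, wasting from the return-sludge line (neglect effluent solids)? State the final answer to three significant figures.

From the SRT design equation V = Y Q (S₀−S) θ_c / [X (1 + k_d θ_c)] = 0.599 × 911 × (1940 − 19.4) × 7.49 / [1810 × (1 + 0.0574 × 7.49)] = 7.85×10^6 / 2588 = 3033 m³.
Q_w = (V·X)/(θ_c X_r) = 3033 × 1810 / (7.49 × 11700) = 62.64 m³/d.

Q_w ≈ 62.6 m³/d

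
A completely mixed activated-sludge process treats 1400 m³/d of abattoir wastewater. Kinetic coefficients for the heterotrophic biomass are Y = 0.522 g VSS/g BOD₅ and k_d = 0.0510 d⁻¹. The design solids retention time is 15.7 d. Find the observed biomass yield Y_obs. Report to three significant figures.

Y_obs ≈ 0.290 g VSS/g BOD₅

Correct the yield for decay: Y_obs = Y/(1 + k_d θ_c) = 0.522 / (1 + 0.0510 × 15.7) = 0.522 / 1.801 = 0.2899.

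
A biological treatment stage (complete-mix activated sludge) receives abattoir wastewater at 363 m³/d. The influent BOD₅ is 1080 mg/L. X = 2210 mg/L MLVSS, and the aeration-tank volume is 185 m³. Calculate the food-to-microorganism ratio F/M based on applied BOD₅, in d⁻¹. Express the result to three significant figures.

F/M ≈ 0.959 d⁻¹

F/M = Q·S₀ / (V·X) = 363 × 1080 / (185.0 × 2210) = 0.9589 g BOD₅·(g VSS·d)⁻¹.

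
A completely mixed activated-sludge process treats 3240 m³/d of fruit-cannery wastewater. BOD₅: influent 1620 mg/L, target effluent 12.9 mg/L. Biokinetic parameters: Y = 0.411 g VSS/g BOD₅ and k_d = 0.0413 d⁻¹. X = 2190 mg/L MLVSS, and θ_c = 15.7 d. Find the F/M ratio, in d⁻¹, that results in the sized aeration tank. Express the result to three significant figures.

From the SRT design equation V = Y Q (S₀−S) θ_c / [X (1 + k_d θ_c)] = 0.411 × 3240 × (1620 − 12.9) × 15.7 / [2190 × (1 + 0.0413 × 15.7)] = 3.36×10^7 / 3610 = 9307 m³.
F/M = applied load / biomass = Q·S₀/(V·X) = 3240 × 1620 / (9307 × 2190) = 0.2575 d⁻¹.

F/M ≈ 0.258 d⁻¹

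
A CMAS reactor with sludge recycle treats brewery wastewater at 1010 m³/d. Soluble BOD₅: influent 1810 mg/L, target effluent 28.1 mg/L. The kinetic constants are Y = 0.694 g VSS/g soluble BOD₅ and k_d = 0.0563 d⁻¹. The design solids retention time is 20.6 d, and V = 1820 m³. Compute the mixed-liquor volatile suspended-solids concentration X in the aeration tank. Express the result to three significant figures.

From V·X·(1 + k_d·θ_c) = Y·Q·(S₀ − S)·θ_c: X = 0.694 × 1010 × (1810 − 28.1) × 20.6 / [1820 × (1 + 0.0563 × 20.6)] = 6546 mg/L.

X ≈ 6550 mg/L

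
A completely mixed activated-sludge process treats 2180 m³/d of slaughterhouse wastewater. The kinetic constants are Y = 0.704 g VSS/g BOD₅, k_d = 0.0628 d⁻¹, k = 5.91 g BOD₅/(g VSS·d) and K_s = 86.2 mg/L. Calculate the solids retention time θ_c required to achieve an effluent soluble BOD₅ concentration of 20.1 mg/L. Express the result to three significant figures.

From 1/θ_c = Y·k·S/(K_s + S) − k_d: Y·k·S/(K_s+S) = 0.704 × 5.91 × 20.1 / (86.2 + 20.1) = 0.7867 d⁻¹.
θ_c = 1/(μ − k_d) = 1/(0.7867 − 0.0628) = 1/0.7239 = 1.381 d.

θ_c ≈ 1.38 d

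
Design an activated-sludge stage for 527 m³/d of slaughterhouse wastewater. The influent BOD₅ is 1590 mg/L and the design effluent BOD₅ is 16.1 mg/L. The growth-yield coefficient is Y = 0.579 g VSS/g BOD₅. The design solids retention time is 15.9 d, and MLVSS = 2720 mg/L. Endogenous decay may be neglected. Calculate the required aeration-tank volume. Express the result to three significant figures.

V ≈ 2810 m³

Biomass mass balance (decay neglected): V·X = Y·Q·(S₀ − S)·θ_c, so V = 0.579 × 527 × (1590 − 16.1) × 15.9 / 2720 = 2807 m³.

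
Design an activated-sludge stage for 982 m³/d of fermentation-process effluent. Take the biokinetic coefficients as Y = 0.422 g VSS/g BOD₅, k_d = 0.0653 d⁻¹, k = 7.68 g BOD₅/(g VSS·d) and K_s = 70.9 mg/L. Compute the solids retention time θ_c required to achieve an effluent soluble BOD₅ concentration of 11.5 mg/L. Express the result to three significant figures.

From 1/θ_c = Y·k·S/(K_s + S) − k_d: Y·k·S/(K_s+S) = 0.422 × 7.68 × 11.5 / (70.9 + 11.5) = 0.4523 d⁻¹.
Then 1/θ_c = μ − k_d = 0.4523 − 0.0653 = 0.3870 d⁻¹, giving θ_c = 2.584 d.

θ_c ≈ 2.58 d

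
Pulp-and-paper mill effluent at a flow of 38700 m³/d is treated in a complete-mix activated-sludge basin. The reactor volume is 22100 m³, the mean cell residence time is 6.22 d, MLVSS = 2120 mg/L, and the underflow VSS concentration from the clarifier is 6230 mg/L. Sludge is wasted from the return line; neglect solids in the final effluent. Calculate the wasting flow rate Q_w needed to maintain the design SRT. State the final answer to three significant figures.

Q_w ≈ 1210 m³/d

θ_c = V·X/(Q_w·X_r) when wasting from the recycle, so Q_w = V·X/(θ_c·X_r) = 22100 × 2120 / (6.22 × 6230) = 1209 m³/d.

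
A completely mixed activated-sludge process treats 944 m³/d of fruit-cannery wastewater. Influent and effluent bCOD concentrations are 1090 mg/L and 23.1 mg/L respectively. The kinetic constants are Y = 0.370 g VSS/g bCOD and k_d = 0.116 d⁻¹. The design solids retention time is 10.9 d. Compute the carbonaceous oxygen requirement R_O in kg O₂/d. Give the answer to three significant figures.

R_O ≈ 773 kg O₂/d

Observed yield with endogenous decay: Y_obs = Y / (1 + k_d·θ_c) = 0.370 / (1 + 0.116 × 10.9) = 0.370 / 2.264 = 0.1634 g VSS/g bCOD.
Mass of bCOD removed per day: Q(S₀ − S) = 944 × 1067 g/m³ = 1007 kg/d.
Net sludge production P_X = 0.1634 × 1007 = 164.6 kg VSS/d.
Carbonaceous O₂ demand = substrate oxidised − cell-mass equivalent = 1007 − 1.42 × 164.6 = 773.5 kg O₂/d.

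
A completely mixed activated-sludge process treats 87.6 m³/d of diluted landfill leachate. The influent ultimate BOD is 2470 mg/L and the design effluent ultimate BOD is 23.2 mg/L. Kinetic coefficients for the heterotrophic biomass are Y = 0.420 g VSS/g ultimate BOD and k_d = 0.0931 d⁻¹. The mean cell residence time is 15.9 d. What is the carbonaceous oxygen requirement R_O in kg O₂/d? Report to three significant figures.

Y_obs = Y / (1 + k_d θ_c) = 0.420 / (1 + 0.0931 × 15.9) = 0.420 / 2.480 = 0.1693.
ΔS = 2470 − 23.2 = 2447 mg/L, so the substrate removal rate is 87.6 × 2447/1000 = 214.3 kg ultimate BOD/d.
P_X = Y_obs·Q·(S₀ − S) = 0.1693 × 214.3 = 36.30 kg VSS/d.
R_O = Q·(S₀ − S) − 1.42·P_X = 214.3 − 1.42 × 36.30 = 162.8 kg O₂/d.

R_O ≈ 163 kg O₂/d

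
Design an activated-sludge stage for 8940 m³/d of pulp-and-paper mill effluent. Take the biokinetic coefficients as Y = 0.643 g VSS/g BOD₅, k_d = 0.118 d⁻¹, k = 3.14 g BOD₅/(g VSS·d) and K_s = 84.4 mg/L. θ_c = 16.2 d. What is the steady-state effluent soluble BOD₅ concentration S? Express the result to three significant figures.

From the Monod/SRT balance for a CMAS, S = K_s·(1+k_d θ_c)/[θ_c·(Y k − k_d) − 1] = 84.4 × (1 + 0.118 × 16.2) / [16.2 × (0.643 × 3.14 − 0.118) − 1] = 245.7 / 29.80 = 8.247 mg/L.

S ≈ 8.25 mg/L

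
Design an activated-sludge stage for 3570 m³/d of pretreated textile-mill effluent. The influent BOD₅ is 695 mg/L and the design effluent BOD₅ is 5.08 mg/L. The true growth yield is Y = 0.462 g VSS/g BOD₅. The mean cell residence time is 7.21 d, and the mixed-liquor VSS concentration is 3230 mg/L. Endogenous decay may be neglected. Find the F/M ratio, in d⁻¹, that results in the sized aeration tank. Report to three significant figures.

F/M ≈ 0.302 d⁻¹

With k_d = 0 the design equation reduces to V = Y Q (S₀−S) θ_c / X = 0.462 × 3570 × (695 − 5.08) × 7.21 / 3230 = 2540 m³.
Food-to-microorganism ratio F/M = Q S₀ / (V X) = 3570 × 695 / (2540 × 3230) = 0.3024 d⁻¹.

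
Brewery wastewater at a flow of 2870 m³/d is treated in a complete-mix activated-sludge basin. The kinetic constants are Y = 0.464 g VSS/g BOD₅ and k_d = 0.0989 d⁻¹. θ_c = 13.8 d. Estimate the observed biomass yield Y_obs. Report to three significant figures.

Y_obs ≈ 0.196 g VSS/g BOD₅

Observed yield with endogenous decay: Y_obs = Y / (1 + k_d·θ_c) = 0.464 / (1 + 0.0989 × 13.8) = 0.464 / 2.365 = 0.1962 g VSS/g BOD₅.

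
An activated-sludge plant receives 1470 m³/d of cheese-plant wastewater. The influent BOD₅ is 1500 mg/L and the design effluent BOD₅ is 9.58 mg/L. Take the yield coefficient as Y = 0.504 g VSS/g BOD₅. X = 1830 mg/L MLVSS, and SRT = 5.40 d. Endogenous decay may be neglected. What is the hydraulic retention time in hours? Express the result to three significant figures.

With k_d = 0 the design equation reduces to V = Y Q (S₀−S) θ_c / X = 0.504 × 1470 × (1500 − 9.58) × 5.40 / 1830 = 3258 m³.
Hydraulic retention time τ = V/Q = 3258 / 1470 = 2.217 d = 53.20 h.

τ ≈ 53.2 h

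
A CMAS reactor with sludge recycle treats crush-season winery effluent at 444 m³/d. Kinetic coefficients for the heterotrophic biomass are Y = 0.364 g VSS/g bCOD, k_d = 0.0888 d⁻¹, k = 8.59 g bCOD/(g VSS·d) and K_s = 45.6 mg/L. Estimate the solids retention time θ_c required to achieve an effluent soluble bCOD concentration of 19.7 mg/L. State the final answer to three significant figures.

θ_c ≈ 1.17 d

At the target effluent, Y k S/(K_s+S) = 0.364×8.59×19.7/65.30 = 0.9433 d⁻¹.
θ_c = 1/(μ − k_d) = 1/(0.9433 − 0.0888) = 1/0.8545 = 1.170 d.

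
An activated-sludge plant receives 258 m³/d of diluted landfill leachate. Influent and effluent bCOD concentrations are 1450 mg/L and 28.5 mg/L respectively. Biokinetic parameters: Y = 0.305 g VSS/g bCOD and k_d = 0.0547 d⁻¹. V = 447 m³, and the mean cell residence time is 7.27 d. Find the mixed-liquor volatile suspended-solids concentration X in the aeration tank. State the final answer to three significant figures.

From V·X·(1 + k_d·θ_c) = Y·Q·(S₀ − S)·θ_c: X = 0.305 × 258 × (1450 − 28.5) × 7.27 / [447 × (1 + 0.0547 × 7.27)] = 1302 mg/L.

X ≈ 1300 mg/L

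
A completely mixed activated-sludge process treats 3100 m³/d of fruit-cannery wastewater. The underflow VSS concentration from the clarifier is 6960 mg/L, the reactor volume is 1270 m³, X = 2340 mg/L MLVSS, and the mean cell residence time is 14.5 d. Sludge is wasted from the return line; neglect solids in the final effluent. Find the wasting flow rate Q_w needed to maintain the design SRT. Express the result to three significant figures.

θ_c = V·X/(Q_w·X_r) when wasting from the recycle, so Q_w = V·X/(θ_c·X_r) = 1270 × 2340 / (14.5 × 6960) = 29.45 m³/d.

Q_w ≈ 29.4 m³/d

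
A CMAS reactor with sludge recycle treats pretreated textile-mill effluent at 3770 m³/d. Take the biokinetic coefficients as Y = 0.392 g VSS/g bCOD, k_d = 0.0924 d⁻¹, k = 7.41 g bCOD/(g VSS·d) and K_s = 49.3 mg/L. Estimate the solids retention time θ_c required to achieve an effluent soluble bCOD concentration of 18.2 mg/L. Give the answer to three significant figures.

θ_c ≈ 1.45 d

From 1/θ_c = Y·k·S/(K_s + S) − k_d: Y·k·S/(K_s+S) = 0.392 × 7.41 × 18.2 / (49.3 + 18.2) = 0.7832 d⁻¹.
θ_c = 1/(μ − k_d) = 1/(0.7832 − 0.0924) = 1/0.6908 = 1.448 d.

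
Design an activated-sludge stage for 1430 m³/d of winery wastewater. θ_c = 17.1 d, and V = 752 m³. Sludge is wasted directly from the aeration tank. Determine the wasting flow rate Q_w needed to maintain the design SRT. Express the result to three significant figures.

With mixed-liquor wasting, θ_c = V/Q_w, so Q_w = V/θ_c = 752.0/17.1 = 43.98 m³/d.

Q_w ≈ 44.0 m³/d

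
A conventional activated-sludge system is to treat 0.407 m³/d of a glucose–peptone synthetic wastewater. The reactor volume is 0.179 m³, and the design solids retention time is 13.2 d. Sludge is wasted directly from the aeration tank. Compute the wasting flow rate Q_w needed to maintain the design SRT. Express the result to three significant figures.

Q_w ≈ 0.0136 m³/d

Wasting from the aeration tank: Q_w = V / θ_c = 0.1790 / 13.2 = 0.01356 m³/d.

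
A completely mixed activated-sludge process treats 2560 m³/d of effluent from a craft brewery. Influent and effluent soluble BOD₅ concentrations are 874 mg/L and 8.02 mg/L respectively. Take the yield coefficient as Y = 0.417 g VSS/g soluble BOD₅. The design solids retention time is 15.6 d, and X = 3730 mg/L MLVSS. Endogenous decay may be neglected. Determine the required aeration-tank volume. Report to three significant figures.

With k_d = 0 the design equation reduces to V = Y Q (S₀−S) θ_c / X = 0.417 × 2560 × (874 − 8.02) × 15.6 / 3730 = 3866 m³.

V ≈ 3870 m³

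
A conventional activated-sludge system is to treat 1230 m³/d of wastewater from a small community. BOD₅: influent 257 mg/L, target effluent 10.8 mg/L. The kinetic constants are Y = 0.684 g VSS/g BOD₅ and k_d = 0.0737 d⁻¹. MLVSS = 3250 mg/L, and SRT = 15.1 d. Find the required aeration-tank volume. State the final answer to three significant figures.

From the SRT design equation V = Y Q (S₀−S) θ_c / [X (1 + k_d θ_c)] = 0.684 × 1230 × (257 − 10.8) × 15.1 / [3250 × (1 + 0.0737 × 15.1)] = 3.13×10^6 / 6867 = 455.5 m³.

V ≈ 455 m³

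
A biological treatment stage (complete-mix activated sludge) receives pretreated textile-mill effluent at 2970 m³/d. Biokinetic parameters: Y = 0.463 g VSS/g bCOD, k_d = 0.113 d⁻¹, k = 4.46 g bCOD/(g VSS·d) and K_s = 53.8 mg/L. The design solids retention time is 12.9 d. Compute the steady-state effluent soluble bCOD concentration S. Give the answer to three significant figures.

S ≈ 5.47 mg/L

From the Monod/SRT balance for a CMAS, S = K_s·(1+k_d θ_c)/[θ_c·(Y k − k_d) − 1] = 53.8 × (1 + 0.113 × 12.9) / [12.9 × (0.463 × 4.46 − 0.113) − 1] = 132.2 / 24.18 = 5.468 mg/L.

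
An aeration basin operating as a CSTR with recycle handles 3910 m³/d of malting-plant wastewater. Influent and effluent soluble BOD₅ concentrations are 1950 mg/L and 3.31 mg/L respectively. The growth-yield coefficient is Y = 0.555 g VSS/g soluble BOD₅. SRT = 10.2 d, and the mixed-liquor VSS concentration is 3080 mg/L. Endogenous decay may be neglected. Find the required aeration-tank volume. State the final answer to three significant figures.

V ≈ 14000 m³

V·X = Y·Q·ΔS·θ_c gives V = 0.555 × 3910 × (1950 − 3.31) × 10.2 / 3080 = 13990 m³.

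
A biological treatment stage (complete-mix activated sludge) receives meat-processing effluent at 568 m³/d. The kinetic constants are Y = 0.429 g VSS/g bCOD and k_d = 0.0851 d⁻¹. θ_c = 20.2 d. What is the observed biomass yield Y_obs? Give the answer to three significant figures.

Y_obs ≈ 0.158 g VSS/g bCOD

Correct the yield for decay: Y_obs = Y/(1 + k_d θ_c) = 0.429 / (1 + 0.0851 × 20.2) = 0.429 / 2.719 = 0.1578.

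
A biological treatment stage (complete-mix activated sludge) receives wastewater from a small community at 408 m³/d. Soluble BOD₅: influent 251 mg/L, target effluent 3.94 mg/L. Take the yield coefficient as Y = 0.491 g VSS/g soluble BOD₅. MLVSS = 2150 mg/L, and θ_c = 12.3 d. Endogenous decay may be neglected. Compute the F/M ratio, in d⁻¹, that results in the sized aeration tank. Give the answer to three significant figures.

V·X = Y·Q·ΔS·θ_c gives V = 0.491 × 408 × (251 − 3.94) × 12.3 / 2150 = 283.1 m³.
F/M = applied load / biomass = Q·S₀/(V·X) = 408 × 251 / (283.1 × 2150) = 0.1682 d⁻¹.

F/M ≈ 0.168 d⁻¹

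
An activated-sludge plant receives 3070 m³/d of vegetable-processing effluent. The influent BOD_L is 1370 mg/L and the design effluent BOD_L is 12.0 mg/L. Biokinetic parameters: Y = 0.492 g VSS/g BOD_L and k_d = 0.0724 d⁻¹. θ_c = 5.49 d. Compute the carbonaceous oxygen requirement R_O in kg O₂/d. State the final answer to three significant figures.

R_O ≈ 2080 kg O₂/d

Correct the yield for decay: Y_obs = Y/(1 + k_d θ_c) = 0.492 / (1 + 0.0724 × 5.49) = 0.492 / 1.397 = 0.3521.
ΔS = 1370 − 12.0 = 1358 mg/L, so the substrate removal rate is 3070 × 1358/1000 = 4169 kg BOD_L/d.
Net sludge production P_X = 0.3521 × 4169 = 1468 kg VSS/d.
Carbonaceous O₂ demand = substrate oxidised − cell-mass equivalent = 4169 − 1.42 × 1468 = 2085 kg O₂/d.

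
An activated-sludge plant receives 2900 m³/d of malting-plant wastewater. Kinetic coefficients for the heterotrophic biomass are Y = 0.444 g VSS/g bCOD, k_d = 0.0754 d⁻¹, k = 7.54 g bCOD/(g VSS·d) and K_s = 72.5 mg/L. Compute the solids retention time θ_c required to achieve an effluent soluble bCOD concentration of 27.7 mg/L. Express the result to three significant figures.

From 1/θ_c = Y·k·S/(K_s + S) − k_d: Y·k·S/(K_s+S) = 0.444 × 7.54 × 27.7 / (72.5 + 27.7) = 0.9255 d⁻¹.
Then 1/θ_c = μ − k_d = 0.9255 − 0.0754 = 0.8501 d⁻¹, giving θ_c = 1.176 d.

θ_c ≈ 1.18 d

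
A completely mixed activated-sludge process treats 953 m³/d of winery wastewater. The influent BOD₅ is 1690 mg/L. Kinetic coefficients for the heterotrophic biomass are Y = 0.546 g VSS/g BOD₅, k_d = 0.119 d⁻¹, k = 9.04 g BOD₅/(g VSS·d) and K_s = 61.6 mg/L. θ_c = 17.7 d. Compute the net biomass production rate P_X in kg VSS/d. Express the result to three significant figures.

Effluent substrate depends only on kinetics and SRT: S = K_s(1 + k_d θ_c) / [θ_c(Yk − k_d) − 1] = 61.6 × (1 + 0.119 × 17.7) / [17.7 × (0.546 × 9.04 − 0.119) − 1] = 191.3 / 84.26 = 2.271 mg/L.
Observed yield with endogenous decay: Y_obs = Y / (1 + k_d·θ_c) = 0.546 / (1 + 0.119 × 17.7) = 0.546 / 3.106 = 0.1758 g VSS/g BOD₅.
Substrate removed = Q·(S₀ − S) = 953 m³/d × (1690 − 2.27) g/m³ = 1.61×10^6 g/d = 1608 kg/d.
Net biomass production P_X = Y_obs × Q·(S₀ − S) = 0.1758 × 1608 = 282.7 kg VSS/d.

P_X ≈ 283 kg VSS/d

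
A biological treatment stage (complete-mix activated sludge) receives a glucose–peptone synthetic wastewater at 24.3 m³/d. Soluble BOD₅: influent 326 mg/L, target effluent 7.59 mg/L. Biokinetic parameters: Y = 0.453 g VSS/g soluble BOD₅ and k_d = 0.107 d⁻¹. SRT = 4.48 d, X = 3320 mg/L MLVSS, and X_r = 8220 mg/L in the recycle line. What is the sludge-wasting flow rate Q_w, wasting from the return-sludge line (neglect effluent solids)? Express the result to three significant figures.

Steady-state biomass mass balance: V·X·(1 + k_d·θ_c) = Y·Q·(S₀ − S)·θ_c, so V = 0.453 × 24.3 × (326 − 7.59) × 4.48 / [3320 × (1 + 0.107 × 4.48)] = 1.57×10^4 / 4911 = 3.197 m³.
Q_w = (V·X)/(θ_c X_r) = 3.197 × 3320 / (4.48 × 8220) = 0.2882 m³/d.

Q_w ≈ 0.288 m³/d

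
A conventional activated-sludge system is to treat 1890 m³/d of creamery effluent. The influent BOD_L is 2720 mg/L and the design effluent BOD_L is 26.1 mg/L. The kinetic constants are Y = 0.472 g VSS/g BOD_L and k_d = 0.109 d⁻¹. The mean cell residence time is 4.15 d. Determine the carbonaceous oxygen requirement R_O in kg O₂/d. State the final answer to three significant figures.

R_O ≈ 2740 kg O₂/d

Y_obs = Y / (1 + k_d θ_c) = 0.472 / (1 + 0.109 × 4.15) = 0.472 / 1.452 = 0.3250.
Substrate removed = Q·(S₀ − S) = 1890 m³/d × (2720 − 26.1) g/m³ = 5.09×10^6 g/d = 5091 kg/d.
P_X = Y_obs·Q·(S₀ − S) = 0.3250 × 5091 = 1655 kg VSS/d.
R_O = Q·ΔS − 1.42 P_X = 5091 − 2350 = 2742 kg O₂/d.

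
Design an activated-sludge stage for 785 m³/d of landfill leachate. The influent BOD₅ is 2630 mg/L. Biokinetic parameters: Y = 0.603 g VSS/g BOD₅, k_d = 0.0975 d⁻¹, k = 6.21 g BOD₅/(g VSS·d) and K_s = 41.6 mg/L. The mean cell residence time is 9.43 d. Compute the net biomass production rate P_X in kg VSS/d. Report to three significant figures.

P_X ≈ 648 kg VSS/d

From the Monod/SRT balance for a CMAS, S = K_s·(1+k_d θ_c)/[θ_c·(Y k − k_d) − 1] = 41.6 × (1 + 0.0975 × 9.43) / [9.43 × (0.603 × 6.21 − 0.0975) − 1] = 79.85 / 33.39 = 2.391 mg/L.
Y_obs = Y / (1 + k_d θ_c) = 0.603 / (1 + 0.0975 × 9.43) = 0.603 / 1.919 = 0.3142.
Substrate removed = Q·(S₀ − S) = 785 m³/d × (2630 − 2.39) g/m³ = 2.06×10^6 g/d = 2063 kg/d.
Biomass produced: P_X = Y_obs·Q·ΔS = 0.3142 × 2063 ≈ 648.0 kg VSS/d.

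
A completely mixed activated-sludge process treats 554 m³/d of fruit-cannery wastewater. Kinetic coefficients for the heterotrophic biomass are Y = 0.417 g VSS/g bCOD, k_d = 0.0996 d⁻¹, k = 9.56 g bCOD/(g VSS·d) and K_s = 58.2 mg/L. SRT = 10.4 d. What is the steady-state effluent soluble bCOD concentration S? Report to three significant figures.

From the Monod/SRT balance for a CMAS, S = K_s·(1+k_d θ_c)/[θ_c·(Y k − k_d) − 1] = 58.2 × (1 + 0.0996 × 10.4) / [10.4 × (0.417 × 9.56 − 0.0996) − 1] = 118.5 / 39.42 = 3.005 mg/L.

S ≈ 3.01 mg/L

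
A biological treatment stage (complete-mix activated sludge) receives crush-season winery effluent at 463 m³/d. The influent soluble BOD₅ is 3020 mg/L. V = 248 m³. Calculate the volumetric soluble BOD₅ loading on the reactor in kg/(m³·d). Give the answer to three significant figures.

L_v = Q S₀ / V = 463 × 3020 × 10⁻³ / 248.0 = 5.638 kg/(m³·d).

L_v ≈ 5.64 kg soluble BOD₅/(m³·d)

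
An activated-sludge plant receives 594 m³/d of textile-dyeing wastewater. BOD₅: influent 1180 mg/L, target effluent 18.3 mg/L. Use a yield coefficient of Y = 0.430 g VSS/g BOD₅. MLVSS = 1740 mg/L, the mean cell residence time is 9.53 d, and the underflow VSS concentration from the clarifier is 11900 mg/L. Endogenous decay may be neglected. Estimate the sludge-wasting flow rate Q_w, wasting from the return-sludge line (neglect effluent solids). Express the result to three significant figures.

V·X = Y·Q·ΔS·θ_c gives V = 0.430 × 594 × (1180 − 18.3) × 9.53 / 1740 = 1625 m³.
θ_c = V·X/(Q_w·X_r) when wasting from the recycle, so Q_w = V·X/(θ_c·X_r) = 1625 × 1740 / (9.53 × 11900) = 24.93 m³/d.

Q_w ≈ 24.9 m³/d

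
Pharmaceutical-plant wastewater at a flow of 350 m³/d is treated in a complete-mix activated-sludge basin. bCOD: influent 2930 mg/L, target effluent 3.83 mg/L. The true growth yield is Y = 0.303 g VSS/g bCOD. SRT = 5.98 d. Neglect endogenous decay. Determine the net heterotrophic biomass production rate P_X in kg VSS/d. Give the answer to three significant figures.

With endogenous decay neglected, the observed yield equals the true yield: Y_obs = Y = 0.303 g VSS/g bCOD.
Mass of bCOD removed per day: Q(S₀ − S) = 350 × 2926 g/m³ = 1024 kg/d.
Net biomass production P_X = Y_obs × Q·(S₀ − S) = 0.3030 × 1024 = 310.3 kg VSS/d.

P_X ≈ 310 kg VSS/d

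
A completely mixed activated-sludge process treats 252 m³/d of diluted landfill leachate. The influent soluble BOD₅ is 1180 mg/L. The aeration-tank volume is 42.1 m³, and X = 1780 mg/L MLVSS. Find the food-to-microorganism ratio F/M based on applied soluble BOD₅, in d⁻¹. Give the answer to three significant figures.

F/M ≈ 3.97 d⁻¹

Food-to-microorganism ratio F/M = Q S₀ / (V X) = 252 × 1180 / (42.10 × 1780) = 3.968 d⁻¹.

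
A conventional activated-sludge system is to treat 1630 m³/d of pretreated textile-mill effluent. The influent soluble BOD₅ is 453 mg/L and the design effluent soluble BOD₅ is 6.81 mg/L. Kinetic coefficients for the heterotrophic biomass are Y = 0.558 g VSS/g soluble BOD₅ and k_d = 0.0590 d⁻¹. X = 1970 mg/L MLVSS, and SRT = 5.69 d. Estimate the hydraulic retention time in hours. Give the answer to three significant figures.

τ ≈ 12.9 h

Rearranging the biomass balance for a CMAS with decay, V = Y·Q·ΔS·θ_c / [X·(1+k_d θ_c)] = 0.558 × 1630 × (453 − 6.81) × 5.69 / [1970 × (1 + 0.0590 × 5.69)] = 2.31×10^6 / 2631 = 877.6 m³.
HRT = V/Q = 877.6 m³ / 1630 m³·d⁻¹ = 0.5384 d × 24 = 12.92 h.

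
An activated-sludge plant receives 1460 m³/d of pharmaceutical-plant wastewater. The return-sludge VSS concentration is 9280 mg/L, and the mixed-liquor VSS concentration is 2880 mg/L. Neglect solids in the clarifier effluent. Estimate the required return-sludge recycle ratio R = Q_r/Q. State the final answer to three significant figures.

R ≈ 0.450

Mass balance around the secondary clarifier (neglecting effluent solids): R = X / (X_r − X) = 2880 / (9280 − 2880) = 0.4500.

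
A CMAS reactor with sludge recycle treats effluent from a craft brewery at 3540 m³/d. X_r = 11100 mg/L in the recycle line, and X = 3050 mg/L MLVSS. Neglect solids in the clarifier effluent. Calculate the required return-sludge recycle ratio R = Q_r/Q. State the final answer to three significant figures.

Mass balance around the secondary clarifier (neglecting effluent solids): R = X / (X_r − X) = 3050 / (11100 − 3050) = 0.3789.

R ≈ 0.379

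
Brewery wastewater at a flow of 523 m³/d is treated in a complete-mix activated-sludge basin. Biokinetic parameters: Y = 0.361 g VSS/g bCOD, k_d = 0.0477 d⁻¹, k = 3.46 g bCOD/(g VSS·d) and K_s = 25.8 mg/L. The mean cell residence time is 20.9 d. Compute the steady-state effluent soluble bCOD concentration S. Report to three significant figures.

S ≈ 2.14 mg/L

From the Monod/SRT balance for a CMAS, S = K_s·(1+k_d θ_c)/[θ_c·(Y k − k_d) − 1] = 25.8 × (1 + 0.0477 × 20.9) / [20.9 × (0.361 × 3.46 − 0.0477) − 1] = 51.52 / 24.11 = 2.137 mg/L.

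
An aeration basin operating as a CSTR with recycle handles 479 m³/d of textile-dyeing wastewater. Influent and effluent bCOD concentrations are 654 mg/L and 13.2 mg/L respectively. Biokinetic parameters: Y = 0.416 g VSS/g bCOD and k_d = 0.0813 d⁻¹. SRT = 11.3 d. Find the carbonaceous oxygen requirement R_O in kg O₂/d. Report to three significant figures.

Y_obs = Y / (1 + k_d θ_c) = 0.416 / (1 + 0.0813 × 11.3) = 0.416 / 1.919 = 0.2168.
ΔS = 654 − 13.2 = 640.8 mg/L, so the substrate removal rate is 479 × 640.8/1000 = 306.9 kg bCOD/d.
Biomass synthesised: P_X = Y_obs × 306.9 = 66.55 kg VSS/d.
R_O = Q·ΔS − 1.42 P_X = 306.9 − 94.50 = 212.4 kg O₂/d.

R_O ≈ 212 kg O₂/d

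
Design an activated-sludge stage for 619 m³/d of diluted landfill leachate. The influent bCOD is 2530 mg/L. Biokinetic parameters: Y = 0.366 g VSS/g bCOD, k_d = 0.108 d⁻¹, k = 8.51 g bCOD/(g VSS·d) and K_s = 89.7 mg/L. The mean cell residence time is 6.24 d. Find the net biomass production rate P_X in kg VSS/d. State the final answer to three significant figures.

P_X ≈ 341 kg VSS/d

For a completely mixed reactor with recycle the Lawrence–McCarty relation gives S = K_s·(1 + k_d·θ_c) / [θ_c·(Y·k − k_d) − 1] = 89.7 × (1 + 0.108 × 6.24) / [6.24 × (0.366 × 8.51 − 0.108) − 1] = 150.2 / 17.76 = 8.454 mg/L.
Y_obs = Y / (1 + k_d θ_c) = 0.366 / (1 + 0.108 × 6.24) = 0.366 / 1.674 = 0.2186.
Mass of bCOD removed per day: Q(S₀ − S) = 619 × 2522 g/m³ = 1561 kg/d.
So the net sludge growth is P_X = 0.2186 × 1561 = 341.3 kg VSS/d.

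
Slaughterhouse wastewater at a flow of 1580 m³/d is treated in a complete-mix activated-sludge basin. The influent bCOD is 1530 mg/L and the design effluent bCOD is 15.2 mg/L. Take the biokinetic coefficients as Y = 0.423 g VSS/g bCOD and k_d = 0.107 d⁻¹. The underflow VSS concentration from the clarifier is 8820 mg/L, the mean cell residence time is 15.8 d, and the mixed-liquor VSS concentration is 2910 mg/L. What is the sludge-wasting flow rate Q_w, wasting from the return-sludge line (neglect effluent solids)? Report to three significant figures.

From the SRT design equation V = Y Q (S₀−S) θ_c / [X (1 + k_d θ_c)] = 0.423 × 1580 × (1530 − 15.2) × 15.8 / [2910 × (1 + 0.107 × 15.8)] = 1.6×10^7 / 7830 = 2043 m³.
θ_c = V·X/(Q_w·X_r) when wasting from the recycle, so Q_w = V·X/(θ_c·X_r) = 2043 × 2910 / (15.8 × 8820) = 42.66 m³/d.

Q_w ≈ 42.7 m³/d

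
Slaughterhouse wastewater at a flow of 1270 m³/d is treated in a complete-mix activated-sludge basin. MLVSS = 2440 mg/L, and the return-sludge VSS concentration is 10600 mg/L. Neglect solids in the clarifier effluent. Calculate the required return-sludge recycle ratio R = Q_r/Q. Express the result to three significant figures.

R ≈ 0.299

Solids balance on the clarifier gives (1+R)X = R·X_r, so R = X/(X_r − X) = 2440 / (10600 − 2440) = 0.2990.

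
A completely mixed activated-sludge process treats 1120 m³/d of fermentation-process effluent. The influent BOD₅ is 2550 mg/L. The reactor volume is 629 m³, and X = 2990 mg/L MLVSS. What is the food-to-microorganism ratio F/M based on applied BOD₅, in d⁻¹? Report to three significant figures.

F/M = Q·S₀ / (V·X) = 1120 × 2550 / (629.0 × 2990) = 1.519 g BOD₅·(g VSS·d)⁻¹.

F/M ≈ 1.52 d⁻¹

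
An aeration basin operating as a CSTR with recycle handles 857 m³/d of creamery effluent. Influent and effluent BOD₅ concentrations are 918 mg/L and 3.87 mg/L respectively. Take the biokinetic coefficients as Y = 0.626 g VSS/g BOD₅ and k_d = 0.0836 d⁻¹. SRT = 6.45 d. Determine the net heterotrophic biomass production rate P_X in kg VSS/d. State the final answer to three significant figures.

Observed yield with endogenous decay: Y_obs = Y / (1 + k_d·θ_c) = 0.626 / (1 + 0.0836 × 6.45) = 0.626 / 1.539 = 0.4067 g VSS/g BOD₅.
Substrate removed = Q·(S₀ − S) = 857 m³/d × (918 − 3.87) g/m³ = 7.83×10^5 g/d = 783.4 kg/d.
P_X = Y_obs · Q(S₀ − S) = 0.4067 × 783.4 = 318.6 kg VSS/d.

P_X ≈ 319 kg VSS/d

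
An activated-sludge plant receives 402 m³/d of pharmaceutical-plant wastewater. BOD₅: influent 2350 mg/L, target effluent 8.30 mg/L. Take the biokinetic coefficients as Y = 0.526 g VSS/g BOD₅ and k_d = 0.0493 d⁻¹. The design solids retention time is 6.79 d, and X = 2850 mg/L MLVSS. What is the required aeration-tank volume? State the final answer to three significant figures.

Rearranging the biomass balance for a CMAS with decay, V = Y·Q·ΔS·θ_c / [X·(1+k_d θ_c)] = 0.526 × 402 × (2350 − 8.30) × 6.79 / [2850 × (1 + 0.0493 × 6.79)] = 3.36×10^6 / 3804 = 883.8 m³.

V ≈ 884 m³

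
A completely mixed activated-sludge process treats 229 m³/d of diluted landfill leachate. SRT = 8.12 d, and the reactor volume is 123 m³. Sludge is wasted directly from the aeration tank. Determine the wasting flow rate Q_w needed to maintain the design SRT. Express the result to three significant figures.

Q_w ≈ 15.1 m³/d

For wasting at MLVSS concentration, Q_w = V/θ_c = 123.0/8.12 = 15.15 m³/d.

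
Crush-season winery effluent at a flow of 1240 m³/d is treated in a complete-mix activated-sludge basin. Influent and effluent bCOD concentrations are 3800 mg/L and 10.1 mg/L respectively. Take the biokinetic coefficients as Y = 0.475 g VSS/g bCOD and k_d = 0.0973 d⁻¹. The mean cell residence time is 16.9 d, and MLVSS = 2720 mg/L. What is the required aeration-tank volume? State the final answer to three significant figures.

Steady-state biomass mass balance: V·X·(1 + k_d·θ_c) = Y·Q·(S₀ − S)·θ_c, so V = 0.475 × 1240 × (3800 − 10.1) × 16.9 / [2720 × (1 + 0.0973 × 16.9)] = 3.77×10^7 / 7193 = 5245 m³.

V ≈ 5240 m³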